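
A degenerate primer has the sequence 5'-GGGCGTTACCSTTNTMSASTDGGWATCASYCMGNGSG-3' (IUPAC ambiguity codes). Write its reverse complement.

5'-CSCNCKGRSTGATWCCHASTSKANAASGGTAACGCCC-3'

Standard pairs A↔T, G↔C; ambiguity codes pair Y↔R, M↔K, W↔W, S↔S, D↔H, N↔N. Complement (CCCGCAATGGSAANAKSTSAHCCWTAGTSRGKCNCSC), then reverse for 5'→3'.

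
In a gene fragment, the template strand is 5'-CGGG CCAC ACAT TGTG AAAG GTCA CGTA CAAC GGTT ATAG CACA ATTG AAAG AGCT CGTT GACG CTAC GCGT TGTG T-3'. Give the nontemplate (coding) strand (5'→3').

The coding strand is complementary and antiparallel to the template: take the complement (A↔T, G↔C) and reverse.

5′-ACACAACGCGTAGCGTCAACGAGCTCTTTCAATTGTGCTATAACCGTTGTACGTGACCTTTCACAATGTGTGGCCCG-3′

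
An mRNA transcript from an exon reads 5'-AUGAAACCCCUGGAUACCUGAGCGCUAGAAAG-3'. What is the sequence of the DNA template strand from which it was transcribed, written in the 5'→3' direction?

Replace U with T to get the coding DNA strand: ATGAAACCCCTGGATACCTGAGCGCTAGAAAG. The template strand is its reverse complement (complement TACTTTGGGGACCTATGGACTCGCGATCTTTC, then reverse).

5′-CTTTCTAGCGCTCAGGTATCCAGGGGTTTCAT-3′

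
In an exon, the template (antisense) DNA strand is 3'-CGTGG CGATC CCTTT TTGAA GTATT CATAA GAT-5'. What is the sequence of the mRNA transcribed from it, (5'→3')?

5'-GCACCGCUAGGGAAAAACUUCAUAAGUAUUCUA-3'

Reading the template 3'→5' as shown, RNA polymerase pairs each base (A→U, T→A, G↔C) to build mRNA 5'→3' directly.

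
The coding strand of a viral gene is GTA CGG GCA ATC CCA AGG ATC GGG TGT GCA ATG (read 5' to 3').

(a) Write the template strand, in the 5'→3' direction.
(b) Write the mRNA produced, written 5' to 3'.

(a) The template strand is the reverse complement of the coding strand: complement CATGCCCGTTAGGGTTCCTAGCCCACACGTTAC, then reverse.
(b) mRNA matches the coding strand with T→U.

(a) 5'-CATTGCACACCCGATCCTTGGGATTGCCCGTAC-3'
(b) 5′-GUACGGGCAAUCCCAAGGAUCGGGUGUGCAAUG-3′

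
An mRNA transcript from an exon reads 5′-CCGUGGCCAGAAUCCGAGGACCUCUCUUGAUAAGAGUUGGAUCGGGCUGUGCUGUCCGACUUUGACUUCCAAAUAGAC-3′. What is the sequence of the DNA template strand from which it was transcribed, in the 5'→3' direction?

5'-GTCTATTTGGAAGTCAAAGTCGGACAGCACAGCCCGATCCAACTCTTATCAAGAGAGGTCCTCGGATTCTGGCCACGG-3'

Replace U with T to get the coding DNA strand: CCGTGGCCAGAATCCGAGGACCTCTCTTGATAAGAGTTGGATCGGGCTGTGCTGTCCGACTTTGACTTCCAAATAGAC. The template strand is its reverse complement (complement GGCACCGGTCTTAGGCTCCTGGAGAGAACTATTCTCAACCTAGCCCGACACGACAGGCTGAAACTGAAGGTTTATCTG, then reverse).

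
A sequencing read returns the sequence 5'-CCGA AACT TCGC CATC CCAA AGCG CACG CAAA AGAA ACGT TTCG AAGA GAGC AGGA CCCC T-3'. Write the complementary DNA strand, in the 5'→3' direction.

5′-AGGGGTCCTGCTCTCTTCGAAACGTTTCTTTTGCGTGCGCTTTGGGATGGCGAAGTTTCGG-3′

Pairing A↔T and G↔C gives GGCTTTGAAGCGGTAGGGTTTCGCGTGCGTTTTCTTTGCAAAGCTTCTCTCGTCCTGGGGA, running 3'→5'. Reverse for the 5'→3' convention.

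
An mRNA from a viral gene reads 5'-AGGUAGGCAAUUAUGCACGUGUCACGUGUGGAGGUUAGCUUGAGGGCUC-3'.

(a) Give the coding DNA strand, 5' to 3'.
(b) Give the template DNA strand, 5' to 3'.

(a) 5'-AGGTAGGCAATTATGCACGTGTCACGTGTGGAGGTTAGCTTGAGGGCTC-3'
(b) 5'-GAGCCCTCAAGCTAACCTCCACACGTGACACGTGCATAATTGCCTACCT-3'

(a) The coding strand matches the mRNA with U→T.
(b) The template strand is the reverse complement of the coding strand.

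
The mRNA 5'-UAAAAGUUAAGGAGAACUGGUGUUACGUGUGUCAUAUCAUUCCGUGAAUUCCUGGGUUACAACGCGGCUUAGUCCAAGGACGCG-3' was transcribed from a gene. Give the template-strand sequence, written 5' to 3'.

5'-CGCGTCCTTGGACTAAGCCGCGTTGTAACCCAGGAATTCACGGAATGATATGACACACGTAACACCAGTTCTCCTTAACTTTTA-3'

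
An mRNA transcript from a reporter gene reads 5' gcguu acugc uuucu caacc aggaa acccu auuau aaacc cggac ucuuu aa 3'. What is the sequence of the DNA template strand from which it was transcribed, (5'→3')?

5'-TTAAAGAGTCCGGGTTTATAATAGGGTTTCCTGGTTGAGAAAGCAGTAACGC-3'

Replace U with T to get the coding DNA strand: GCGTTACTGCTTTCTCAACCAGGAAACCCTATTATAAACCCGGACTCTTTAA. The template strand is its reverse complement (complement CGCAATGACGAAAGAGTTGGTCCTTTGGGATAATATTTGGGCCTGAGAAATT, then reverse).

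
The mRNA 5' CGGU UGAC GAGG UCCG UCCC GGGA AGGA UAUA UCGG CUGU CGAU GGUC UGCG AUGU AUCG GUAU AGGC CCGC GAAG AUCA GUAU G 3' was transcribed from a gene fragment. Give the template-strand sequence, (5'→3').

5'-CATACTGATCTTCGCGGGCCTATACCGATACATCGCAGACCATCGACAGCCGATATATCCTTCCCGGGACGGACCTCGTCAACCG-3'

Replace U with T to get the coding DNA strand: CGGTTGACGAGGTCCGTCCCGGGAAGGATATATCGGCTGTCGATGGTCTGCGATGTATCGGTATAGGCCCGCGAAGATCAGTATG. The template strand is its reverse complement (complement GCCAACTGCTCCAGGCAGGGCCCTTCCTATATAGCCGACAGCTACCAGACGCTACATAGCCATATCCGGGCGCTTCTAGTCATAC, then reverse).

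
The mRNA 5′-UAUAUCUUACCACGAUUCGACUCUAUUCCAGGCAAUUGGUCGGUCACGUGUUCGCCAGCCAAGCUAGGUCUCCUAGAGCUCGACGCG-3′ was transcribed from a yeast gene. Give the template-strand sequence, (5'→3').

Replace U with T to get the coding DNA strand: TATATCTTACCACGATTCGACTCTATTCCAGGCAATTGGTCGGTCACGTGTTCGCCAGCCAAGCTAGGTCTCCTAGAGCTCGACGCG. The template strand is its reverse complement (complement ATATAGAATGGTGCTAAGCTGAGATAAGGTCCGTTAACCAGCCAGTGCACAAGCGGTCGGTTCGATCCAGAGGATCTCGAGCTGCGC, then reverse).

5'-CGCGTCGAGCTCTAGGAGACCTAGCTTGGCTGGCGAACACGTGACCGACCAATTGCCTGGAATAGAGTCGAATCGTGGTAAGATATA-3'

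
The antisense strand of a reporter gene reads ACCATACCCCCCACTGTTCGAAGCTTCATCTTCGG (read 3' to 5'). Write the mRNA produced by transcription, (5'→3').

Reading the template 3'→5' as shown, RNA polymerase pairs each base (A→U, T→A, G↔C) to build mRNA 5'→3' directly.

5'-UGGUAUGGGGGGUGACAAGCUUCGAAGUAGAAGCC-3'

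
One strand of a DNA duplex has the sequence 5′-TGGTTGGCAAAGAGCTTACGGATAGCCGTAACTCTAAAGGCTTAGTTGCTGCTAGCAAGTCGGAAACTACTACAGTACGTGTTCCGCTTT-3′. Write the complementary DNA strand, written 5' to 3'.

5'-AAAGCGGAACACGTACTGTAGTAGTTTCCGACTTGCTAGCAGCAACTAAGCCTTTAGAGTTACGGCTATCCGTAAGCTCTTTGCCAACCA-3'

The complement of TGGTTGGCAAAGAGCTTACGGATAGCCGTAACTCTAAAGGCTTAGTTGCTGCTAGCAAGTCGGAAACTACTACAGTACGTGTTCCGCTTT is ACCAACCGTTTCTCGAATGCCTATCGGCATTGAGATTTCCGAATCAACGACGATCGTTCAGCCTTTGATGATGTCATGCACAAGGCGAAA (A↔T, G↔C). DNA strands are antiparallel, so the complementary strand runs 3'→5'; reversing gives the 5'→3' form.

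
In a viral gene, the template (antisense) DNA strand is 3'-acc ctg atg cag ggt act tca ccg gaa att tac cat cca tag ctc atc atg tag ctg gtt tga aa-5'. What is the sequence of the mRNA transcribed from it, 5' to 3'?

5'-UGGGACUACGUCCCAUGAAGUGGCCUUUAAAUGGUAGGUAUCGAGUAGUACAUCGACCAAACUUU-3'

Reading the template 3'→5' as shown, RNA polymerase pairs each base (A→U, T→A, G↔C) to build mRNA 5'→3' directly.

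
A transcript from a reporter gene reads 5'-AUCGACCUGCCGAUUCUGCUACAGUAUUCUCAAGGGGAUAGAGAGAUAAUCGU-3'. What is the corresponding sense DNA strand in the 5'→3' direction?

5'-ATCGACCTGCCGATTCTGCTACAGTATTCTCAAGGGGATAGAGAGATAATCGT-3'

The coding DNA strand has the same 5'→3' sequence as the mRNA with U replaced by T.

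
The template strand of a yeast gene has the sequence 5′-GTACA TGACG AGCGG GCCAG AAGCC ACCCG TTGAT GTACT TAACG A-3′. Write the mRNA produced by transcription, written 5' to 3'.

The mRNA has the sequence of the coding strand (reverse complement of the template) with T→U. Reverse complement of GTACATGACGAGCGGGCCAGAAGCCACCCGTTGATGTACTTAACGA is TCGTTAAGTACATCAACGGGTGGCTTCTGGCCCGCTCGTCATGTAC; then T→U.

5'-UCGUUAAGUACAUCAACGGGUGGCUUCUGGCCCGCUCGUCAUGUAC-3'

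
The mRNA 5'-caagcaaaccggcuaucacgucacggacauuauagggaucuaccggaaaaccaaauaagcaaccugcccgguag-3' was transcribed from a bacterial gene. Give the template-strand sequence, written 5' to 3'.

Replace U with T to get the coding DNA strand: CAAGCAAACCGGCTATCACGTCACGGACATTATAGGGATCTACCGGAAAACCAAATAAGCAACCTGCCCGGTAG. The template strand is its reverse complement (complement GTTCGTTTGGCCGATAGTGCAGTGCCTGTAATATCCCTAGATGGCCTTTTGGTTTATTCGTTGGACGGGCCATC, then reverse).

5′-CTACCGGGCAGGTTGCTTATTTGGTTTTCCGGTAGATCCCTATAATGTCCGTGACGTGATAGCCGGTTTGCTTG-3′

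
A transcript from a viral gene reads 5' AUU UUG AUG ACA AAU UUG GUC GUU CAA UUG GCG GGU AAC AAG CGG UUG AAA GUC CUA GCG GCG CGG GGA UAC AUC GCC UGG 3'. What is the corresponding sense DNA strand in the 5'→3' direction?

The coding DNA strand has the same 5'→3' sequence as the mRNA with U replaced by T.

5'-ATTTTGATGACAAATTTGGTCGTTCAATTGGCGGGTAACAAGCGGTTGAAAGTCCTAGCGGCGCGGGGATACATCGCCTGG-3'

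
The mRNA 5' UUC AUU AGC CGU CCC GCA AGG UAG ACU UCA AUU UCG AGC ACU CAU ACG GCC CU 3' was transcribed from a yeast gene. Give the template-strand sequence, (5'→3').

Replace U with T to get the coding DNA strand: TTCATTAGCCGTCCCGCAAGGTAGACTTCAATTTCGAGCACTCATACGGCCCT. The template strand is its reverse complement (complement AAGTAATCGGCAGGGCGTTCCATCTGAAGTTAAAGCTCGTGAGTATGCCGGGA, then reverse).

5′-AGGGCCGTATGAGTGCTCGAAATTGAAGTCTACCTTGCGGGACGGCTAATGAA-3′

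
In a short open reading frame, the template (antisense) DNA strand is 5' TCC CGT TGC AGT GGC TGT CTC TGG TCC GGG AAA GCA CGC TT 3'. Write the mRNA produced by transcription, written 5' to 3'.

The mRNA has the sequence of the coding strand (reverse complement of the template) with T→U. Reverse complement of TCCCGTTGCAGTGGCTGTCTCTGGTCCGGGAAAGCACGCTT is AAGCGTGCTTTCCCGGACCAGAGACAGCCACTGCAACGGGA; then T→U.

5'-AAGCGUGCUUUCCCGGACCAGAGACAGCCACUGCAACGGGA-3'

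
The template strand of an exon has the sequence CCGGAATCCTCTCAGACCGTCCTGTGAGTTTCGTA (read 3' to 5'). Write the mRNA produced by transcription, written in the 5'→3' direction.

5'-GGCCUUAGGAGAGUCUGGCAGGACACUCAAAGCAU-3'

Reading the template 3'→5' as shown, RNA polymerase pairs each base (A→U, T→A, G↔C) to build mRNA 5'→3' directly.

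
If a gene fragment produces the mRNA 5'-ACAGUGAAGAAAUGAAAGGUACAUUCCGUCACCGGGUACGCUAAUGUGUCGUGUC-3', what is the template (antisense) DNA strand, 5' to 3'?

5'-GACACGACACATTAGCGTACCCGGTGACGGAATGTACCTTTCATTTCTTCACTGT-3'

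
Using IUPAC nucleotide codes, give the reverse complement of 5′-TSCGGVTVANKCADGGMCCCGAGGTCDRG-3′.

5′-CYHGACCTCGGGKCCHTGMNTBABCCGSA-3′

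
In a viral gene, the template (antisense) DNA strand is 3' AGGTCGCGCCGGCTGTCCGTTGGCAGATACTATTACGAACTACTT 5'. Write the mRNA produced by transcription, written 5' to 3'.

Reading the template 3'→5' as shown, RNA polymerase pairs each base (A→U, T→A, G↔C) to build mRNA 5'→3' directly.

5'-UCCAGCGCGGCCGACAGGCAACCGUCUAUGAUAAUGCUUGAUGAA-3'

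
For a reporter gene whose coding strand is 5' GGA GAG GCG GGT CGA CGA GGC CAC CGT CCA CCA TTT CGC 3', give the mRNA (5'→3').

mRNA has the coding-strand sequence with U in place of T.

5'-GGAGAGGCGGGUCGACGAGGCCACCGUCCACCAUUUCGC-3'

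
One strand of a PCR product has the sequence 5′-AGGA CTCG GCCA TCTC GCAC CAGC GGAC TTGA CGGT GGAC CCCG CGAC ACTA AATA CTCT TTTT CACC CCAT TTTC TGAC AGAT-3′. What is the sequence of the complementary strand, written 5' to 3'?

The complement of AGGACTCGGCCATCTCGCACCAGCGGACTTGACGGTGGACCCCGCGACACTAAATACTCTTTTTCACCCCATTTTCTGACAGAT is TCCTGAGCCGGTAGAGCGTGGTCGCCTGAACTGCCACCTGGGGCGCTGTGATTTATGAGAAAAAGTGGGGTAAAAGACTGTCTA (A↔T, G↔C). DNA strands are antiparallel, so the complementary strand runs 3'→5'; reversing gives the 5'→3' form.

5'-ATCTGTCAGAAAATGGGGTGAAAAAGAGTATTTAGTGTCGCGGGGTCCACCGTCAAGTCCGCTGGTGCGAGATGGCCGAGTCCT-3'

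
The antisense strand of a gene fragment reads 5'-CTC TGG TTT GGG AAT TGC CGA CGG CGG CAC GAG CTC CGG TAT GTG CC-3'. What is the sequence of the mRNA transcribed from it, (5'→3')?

RNA polymerase reads the template 3'→5' and synthesizes mRNA 5'→3' by base-pairing (A→U, T→A, G↔C). The complement of the template is GAGACCAAACCCTTAACGGCTGCCGCCGTGCTCGAGGCCATACACGG; antiparallel, so 5'→3' the coding strand is GGCACATACCGGAGCTCGTGCCGCCGTCGGCAATTCCCAAACCAGAG. Replace T with U for the mRNA.

5'-GGCACAUACCGGAGCUCGUGCCGCCGUCGGCAAUUCCCAAACCAGAG-3'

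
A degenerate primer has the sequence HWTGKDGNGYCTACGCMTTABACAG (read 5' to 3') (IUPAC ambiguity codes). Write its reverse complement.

Standard pairs A↔T, G↔C; ambiguity codes pair Y↔R, M↔K, W↔W, B↔V, D↔H, N↔N. Complement (DWACMHCNCRGATGCGKAATVTGTC), then reverse for 5'→3'.

5'-CTGTVTAAKGCGTAGRCNCHMCAWD-3'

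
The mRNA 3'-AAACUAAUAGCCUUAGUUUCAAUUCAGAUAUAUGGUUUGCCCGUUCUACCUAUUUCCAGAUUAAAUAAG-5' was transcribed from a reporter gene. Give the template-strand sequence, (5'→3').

Written 5'→3' the mRNA is GAAUAAAUUAGACCUUUAUCCAUCUUGCCCGUUUGGUAUAUAGACUUAACUUUGAUUCCGAUAAUCAAA, so the coding DNA strand is GAATAAATTAGACCTTTATCCATCTTGCCCGTTTGGTATATAGACTTAACTTTGATTCCGATAATCAAA. The template is its reverse complement.

5'-TTTGATTATCGGAATCAAAGTTAAGTCTATATACCAAACGGGCAAGATGGATAAAGGTCTAATTTATTC-3'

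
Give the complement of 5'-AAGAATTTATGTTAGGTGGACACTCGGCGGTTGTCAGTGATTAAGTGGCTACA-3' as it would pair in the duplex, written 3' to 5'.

3'-TTCTTAAATACAATCCACCTGTGAGCCGCCAACAGTCACTAATTCACCGATGT-5'

Base-pairing A↔T, G↔C gives the complement. The complementary strand is antiparallel, so paired with a 5'→3' strand it runs 3'→5'.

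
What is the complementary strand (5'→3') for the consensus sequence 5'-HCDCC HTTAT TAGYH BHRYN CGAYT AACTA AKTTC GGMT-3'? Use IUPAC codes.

Standard pairs A↔T, G↔C; ambiguity codes pair R↔Y, M↔K, B↔V, D↔H, N↔N. Complement (DGHGGDAATAATCRDVDYRNGCTRATTGATTMAAGCCKA), then reverse for 5'→3'.

5'-AKCCGAAMTTAGTTARTCGNRYDVDRCTAATAADGGHGD-3'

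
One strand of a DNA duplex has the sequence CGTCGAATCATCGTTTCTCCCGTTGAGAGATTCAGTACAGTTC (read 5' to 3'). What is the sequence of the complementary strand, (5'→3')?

5'-GAACTGTACTGAATCTCTCAACGGGAGAAACGATGATTCGACG-3'

The complement of CGTCGAATCATCGTTTCTCCCGTTGAGAGATTCAGTACAGTTC is GCAGCTTAGTAGCAAAGAGGGCAACTCTCTAAGTCATGTCAAG (A↔T, G↔C). DNA strands are antiparallel, so the complementary strand runs 3'→5'; reversing gives the 5'→3' form.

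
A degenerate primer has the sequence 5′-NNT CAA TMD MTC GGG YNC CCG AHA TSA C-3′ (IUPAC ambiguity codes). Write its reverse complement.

5'-GTSATDTCGGGNRCCCGAKHKATTGANN-3'

Standard pairs A↔T, G↔C; ambiguity codes pair Y↔R, M↔K, S↔S, D↔H, N↔N. Complement (NNAGTTAKHKAGCCCRNGGGCTDTASTG), then reverse for 5'→3'.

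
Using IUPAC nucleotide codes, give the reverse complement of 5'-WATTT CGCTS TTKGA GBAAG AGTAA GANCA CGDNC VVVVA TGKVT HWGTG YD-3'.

5′-HRCACWDABMCATBBBBGNHCGTGNTCTTACTCTTVCTCMAASAGCGAAATW-3′

Standard pairs A↔T, G↔C; ambiguity codes pair Y↔R, K↔M, W↔W, S↔S, B↔V, D↔H, N↔N. Complement (WTAAAGCGASAAMCTCVTTCTCATTCTNGTGCHNGBBBBTACMBADWCACRH), then reverse for 5'→3'.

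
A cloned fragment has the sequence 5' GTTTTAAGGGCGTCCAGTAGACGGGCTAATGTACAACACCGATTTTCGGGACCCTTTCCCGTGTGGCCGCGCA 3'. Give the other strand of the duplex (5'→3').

Pairing A↔T and G↔C gives CAAAATTCCCGCAGGTCATCTGCCCGATTACATGTTGTGGCTAAAAGCCCTGGGAAAGGGCACACCGGCGCGT, running 3'→5'. Reverse for the 5'→3' convention.

5'-TGCGCGGCCACACGGGAAAGGGTCCCGAAAATCGGTGTTGTACATTAGCCCGTCTACTGGACGCCCTTAAAAC-3'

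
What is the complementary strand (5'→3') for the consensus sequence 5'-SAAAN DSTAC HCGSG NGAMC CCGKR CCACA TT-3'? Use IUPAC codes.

5'-AATGTGGYMCGGGKTCNCSCGDGTASHNTTTS-3'

Standard pairs A↔T, G↔C; ambiguity codes pair R↔Y, M↔K, S↔S, D↔H, N↔N. Complement (STTTNHSATGDGCSCNCTKGGGCMYGGTGTAA), then reverse for 5'→3'.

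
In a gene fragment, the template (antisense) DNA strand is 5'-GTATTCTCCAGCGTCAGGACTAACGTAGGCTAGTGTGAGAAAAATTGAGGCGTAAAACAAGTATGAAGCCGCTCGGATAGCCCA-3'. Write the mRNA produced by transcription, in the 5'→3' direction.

5'-UGGGCUAUCCGAGCGGCUUCAUACUUGUUUUACGCCUCAAUUUUUCUCACACUAGCCUACGUUAGUCCUGACGCUGGAGAAUAC-3'

RNA polymerase reads the template 3'→5' and synthesizes mRNA 5'→3' by base-pairing (A→U, T→A, G↔C). The complement of the template is CATAAGAGGTCGCAGTCCTGATTGCATCCGATCACACTCTTTTTAACTCCGCATTTTGTTCATACTTCGGCGAGCCTATCGGGT; antiparallel, so 5'→3' the coding strand is TGGGCTATCCGAGCGGCTTCATACTTGTTTTACGCCTCAATTTTTCTCACACTAGCCTACGTTAGTCCTGACGCTGGAGAATAC. Replace T with U for the mRNA.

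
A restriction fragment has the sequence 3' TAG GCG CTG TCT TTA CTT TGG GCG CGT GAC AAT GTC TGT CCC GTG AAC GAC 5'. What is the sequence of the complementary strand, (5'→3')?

5'-ATCCGCGACAGAAATGAAACCCGCGCACTGTTACAGACAGGGCACTTGCTG-3'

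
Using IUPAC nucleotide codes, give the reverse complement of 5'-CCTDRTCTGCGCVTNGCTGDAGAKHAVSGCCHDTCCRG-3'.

5'-CYGGAHDGGCSBTDMTCTHCAGCNABGCGCAGAYHAGG-3'

Standard pairs A↔T, G↔C; ambiguity codes pair R↔Y, K↔M, S↔S, D↔H, V↔B, N↔N. Complement (GGAHYAGACGCGBANCGACHTCTMDTBSCGGDHAGGYC), then reverse for 5'→3'.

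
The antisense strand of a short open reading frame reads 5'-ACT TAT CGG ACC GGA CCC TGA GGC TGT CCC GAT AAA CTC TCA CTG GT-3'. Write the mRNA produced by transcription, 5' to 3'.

5′-ACCAGUGAGAGUUUAUCGGGACAGCCUCAGGGUCCGGUCCGAUAAGU-3′

RNA polymerase reads the template 3'→5' and synthesizes mRNA 5'→3' by base-pairing (A→U, T→A, G↔C). The complement of the template is TGAATAGCCTGGCCTGGGACTCCGACAGGGCTATTTGAGAGTGACCA; antiparallel, so 5'→3' the coding strand is ACCAGTGAGAGTTTATCGGGACAGCCTCAGGGTCCGGTCCGATAAGT. Replace T with U for the mRNA.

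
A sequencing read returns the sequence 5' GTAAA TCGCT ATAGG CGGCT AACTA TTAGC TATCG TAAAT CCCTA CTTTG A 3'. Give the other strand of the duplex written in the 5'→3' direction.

Pairing A↔T and G↔C gives CATTTAGCGATATCCGCCGATTGATAATCGATAGCATTTAGGGATGAAACT, running 3'→5'. Reverse for the 5'→3' convention.

5′-TCAAAGTAGGGATTTACGATAGCTAATAGTTAGCCGCCTATAGCGATTTAC-3′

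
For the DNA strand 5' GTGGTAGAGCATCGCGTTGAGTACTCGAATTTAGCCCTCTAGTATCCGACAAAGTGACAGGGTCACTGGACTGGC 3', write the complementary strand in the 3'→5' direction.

3′-CACCATCTCGTAGCGCAACTCATGAGCTTAAATCGGGAGATCATAGGCTGTTTCACTGTCCCAGTGACCTGACCG-5′

Base-pairing A↔T, G↔C gives the complement. The complementary strand is antiparallel, so paired with a 5'→3' strand it runs 3'→5'.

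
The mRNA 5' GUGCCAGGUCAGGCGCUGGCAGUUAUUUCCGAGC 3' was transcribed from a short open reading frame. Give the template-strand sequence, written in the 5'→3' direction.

Replace U with T to get the coding DNA strand: GTGCCAGGTCAGGCGCTGGCAGTTATTTCCGAGC. The template strand is its reverse complement (complement CACGGTCCAGTCCGCGACCGTCAATAAAGGCTCG, then reverse).

5'-GCTCGGAAATAACTGCCAGCGCCTGACCTGGCAC-3'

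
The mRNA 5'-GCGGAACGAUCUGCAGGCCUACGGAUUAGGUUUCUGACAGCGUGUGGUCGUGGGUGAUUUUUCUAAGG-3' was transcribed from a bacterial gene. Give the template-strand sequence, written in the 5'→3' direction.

Replace U with T to get the coding DNA strand: GCGGAACGATCTGCAGGCCTACGGATTAGGTTTCTGACAGCGTGTGGTCGTGGGTGATTTTTCTAAGG. The template strand is its reverse complement (complement CGCCTTGCTAGACGTCCGGATGCCTAATCCAAAGACTGTCGCACACCAGCACCCACTAAAAAGATTCC, then reverse).

5′-CCTTAGAAAAATCACCCACGACCACACGCTGTCAGAAACCTAATCCGTAGGCCTGCAGATCGTTCCGC-3′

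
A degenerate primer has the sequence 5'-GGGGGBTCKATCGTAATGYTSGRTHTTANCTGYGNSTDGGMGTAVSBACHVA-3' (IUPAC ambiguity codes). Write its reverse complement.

Standard pairs A↔T, G↔C; ambiguity codes pair R↔Y, M↔K, S↔S, B↔V, D↔H, N↔N. Complement (CCCCCVAGMTAGCATTACRASCYADAATNGACRCNSAHCCKCATBSVTGDBT), then reverse for 5'→3'.

5'-TBDGTVSBTACKCCHASNCRCAGNTAADAYCSARCATTACGATMGAVCCCCC-3'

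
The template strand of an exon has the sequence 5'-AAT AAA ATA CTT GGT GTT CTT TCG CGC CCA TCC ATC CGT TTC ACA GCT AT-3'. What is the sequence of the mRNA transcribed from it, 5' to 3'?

5′-AUAGCUGUGAAACGGAUGGAUGGGCGCGAAAGAACACCAAGUAUUUUAUU-3′

The mRNA has the sequence of the coding strand (reverse complement of the template) with T→U. Reverse complement of AATAAAATACTTGGTGTTCTTTCGCGCCCATCCATCCGTTTCACAGCTAT is ATAGCTGTGAAACGGATGGATGGGCGCGAAAGAACACCAAGTATTTTATT; then T→U.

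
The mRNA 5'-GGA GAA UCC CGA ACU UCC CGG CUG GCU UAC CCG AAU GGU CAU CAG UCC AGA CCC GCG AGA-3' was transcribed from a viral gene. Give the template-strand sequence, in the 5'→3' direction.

Replace U with T to get the coding DNA strand: GGAGAATCCCGAACTTCCCGGCTGGCTTACCCGAATGGTCATCAGTCCAGACCCGCGAGA. The template strand is its reverse complement (complement CCTCTTAGGGCTTGAAGGGCCGACCGAATGGGCTTACCAGTAGTCAGGTCTGGGCGCTCT, then reverse).

5′-TCTCGCGGGTCTGGACTGATGACCATTCGGGTAAGCCAGCCGGGAAGTTCGGGATTCTCC-3′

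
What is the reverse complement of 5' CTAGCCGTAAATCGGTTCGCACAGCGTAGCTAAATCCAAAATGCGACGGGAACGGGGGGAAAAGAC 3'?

Reading the sequence 3'→5' and pairing each base (A↔T, G↔C) gives the reverse complement directly.

5'-GTCTTTTCCCCCCGTTCCCGTCGCATTTTGGATTTAGCTACGCTGTGCGAACCGATTTACGGCTAG-3'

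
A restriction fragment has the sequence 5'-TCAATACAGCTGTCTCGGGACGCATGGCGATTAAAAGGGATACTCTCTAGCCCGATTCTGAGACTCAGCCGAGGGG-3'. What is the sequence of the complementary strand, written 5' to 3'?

5'-CCCCTCGGCTGAGTCTCAGAATCGGGCTAGAGAGTATCCCTTTTAATCGCCATGCGTCCCGAGACAGCTGTATTGA-3'

The complement of TCAATACAGCTGTCTCGGGACGCATGGCGATTAAAAGGGATACTCTCTAGCCCGATTCTGAGACTCAGCCGAGGGG is AGTTATGTCGACAGAGCCCTGCGTACCGCTAATTTTCCCTATGAGAGATCGGGCTAAGACTCTGAGTCGGCTCCCC (A↔T, G↔C). DNA strands are antiparallel, so the complementary strand runs 3'→5'; reversing gives the 5'→3' form.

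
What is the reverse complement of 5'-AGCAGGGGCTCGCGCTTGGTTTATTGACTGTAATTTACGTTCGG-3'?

Reading the sequence 3'→5' and pairing each base (A↔T, G↔C) gives the reverse complement directly.

5'-CCGAACGTAAATTACAGTCAATAAACCAAGCGCGAGCCCCTGCT-3'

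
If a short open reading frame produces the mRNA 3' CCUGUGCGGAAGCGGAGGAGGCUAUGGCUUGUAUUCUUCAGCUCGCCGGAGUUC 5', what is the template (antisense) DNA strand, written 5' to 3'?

5'-GGACACGCCTTCGCCTCCTCCGATACCGAACATAAGAAGTCGAGCGGCCTCAAG-3'

Written 5'→3' the mRNA is CUUGAGGCCGCUCGACUUCUUAUGUUCGGUAUCGGAGGAGGCGAAGGCGUGUCC, so the coding DNA strand is CTTGAGGCCGCTCGACTTCTTATGTTCGGTATCGGAGGAGGCGAAGGCGTGTCC. The template is its reverse complement.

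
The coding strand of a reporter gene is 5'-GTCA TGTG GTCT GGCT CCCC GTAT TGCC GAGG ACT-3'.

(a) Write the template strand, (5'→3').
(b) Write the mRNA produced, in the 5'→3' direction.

(a) 5'-AGTCCTCGGCAATACGGGGAGCCAGACCACATGAC-3'
(b) 5'-GUCAUGUGGUCUGGCUCCCCGUAUUGCCGAGGACU-3'

(a) The template strand is the reverse complement of the coding strand: complement CAGTACACCAGACCGAGGGGCATAACGGCTCCTGA, then reverse.
(b) mRNA matches the coding strand with T→U.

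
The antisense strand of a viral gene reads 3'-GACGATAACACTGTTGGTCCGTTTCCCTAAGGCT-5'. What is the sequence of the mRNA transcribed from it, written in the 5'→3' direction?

5'-CUGCUAUUGUGACAACCAGGCAAAGGGAUUCCGA-3'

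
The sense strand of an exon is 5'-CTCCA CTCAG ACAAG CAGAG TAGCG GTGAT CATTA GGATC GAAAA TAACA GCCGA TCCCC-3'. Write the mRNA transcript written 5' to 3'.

5'-CUCCACUCAGACAAGCAGAGUAGCGGUGAUCAUUAGGAUCGAAAAUAACAGCCGAUCCCC-3'

mRNA has the coding-strand sequence with U in place of T.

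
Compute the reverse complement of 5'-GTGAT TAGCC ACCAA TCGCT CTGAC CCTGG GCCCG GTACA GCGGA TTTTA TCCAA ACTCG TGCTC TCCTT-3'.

Complement each base (A↔T, G↔C): CACTAATCGGTGGTTAGCGAGACTGGGACCCGGGCCATGTCGCCTAAAATAGGTTTGAGCACGAGAGGAA. Then reverse.

5'-AAGGAGAGCACGAGTTTGGATAAAATCCGCTGTACCGGGCCCAGGGTCAGAGCGATTGGTGGCTAATCAC-3'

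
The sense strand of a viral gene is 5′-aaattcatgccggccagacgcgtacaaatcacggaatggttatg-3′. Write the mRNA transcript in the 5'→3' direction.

5'-AAAUUCAUGCCGGCCAGACGCGUACAAAUCACGGAAUGGUUAUG-3'

The mRNA is synthesized from the template strand, so it matches the coding strand with T replaced by U.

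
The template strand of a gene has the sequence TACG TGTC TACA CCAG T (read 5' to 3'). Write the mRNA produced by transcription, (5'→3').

The mRNA has the sequence of the coding strand (reverse complement of the template) with T→U. Reverse complement of TACGTGTCTACACCAGT is ACTGGTGTAGACACGTA; then T→U.

5'-ACUGGUGUAGACACGUA-3'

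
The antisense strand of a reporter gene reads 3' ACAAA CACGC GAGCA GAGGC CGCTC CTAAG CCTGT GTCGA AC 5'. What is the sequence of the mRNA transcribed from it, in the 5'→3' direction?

5'-UGUUUGUGCGCUCGUCUCCGGCGAGGAUUCGGACACAGCUUG-3'

Reading the template 3'→5' as shown, RNA polymerase pairs each base (A→U, T→A, G↔C) to build mRNA 5'→3' directly.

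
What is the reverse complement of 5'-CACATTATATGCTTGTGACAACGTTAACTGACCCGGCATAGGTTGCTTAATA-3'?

Reading the sequence 3'→5' and pairing each base (A↔T, G↔C) gives the reverse complement directly.

5'-TATTAAGCAACCTATGCCGGGTCAGTTAACGTTGTCACAAGCATATAATGTG-3'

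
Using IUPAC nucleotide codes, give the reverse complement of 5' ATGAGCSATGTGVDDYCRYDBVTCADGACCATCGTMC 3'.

5′-GKACGATGGTCHTGABVHRYGRHHBCACATSGCTCAT-3′

Standard pairs A↔T, G↔C; ambiguity codes pair R↔Y, M↔K, S↔S, B↔V, D↔H. Complement (TACTCGSTACACBHHRGYRHVBAGTHCTGGTAGCAKG), then reverse for 5'→3'.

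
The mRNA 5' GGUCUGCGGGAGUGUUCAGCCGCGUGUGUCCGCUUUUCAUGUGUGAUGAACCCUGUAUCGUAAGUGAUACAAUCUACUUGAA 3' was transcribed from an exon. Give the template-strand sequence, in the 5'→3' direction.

5'-TTCAAGTAGATTGTATCACTTACGATACAGGGTTCATCACACATGAAAAGCGGACACACGCGGCTGAACACTCCCGCAGACC-3'

Replace U with T to get the coding DNA strand: GGTCTGCGGGAGTGTTCAGCCGCGTGTGTCCGCTTTTCATGTGTGATGAACCCTGTATCGTAAGTGATACAATCTACTTGAA. The template strand is its reverse complement (complement CCAGACGCCCTCACAAGTCGGCGCACACAGGCGAAAAGTACACACTACTTGGGACATAGCATTCACTATGTTAGATGAACTT, then reverse).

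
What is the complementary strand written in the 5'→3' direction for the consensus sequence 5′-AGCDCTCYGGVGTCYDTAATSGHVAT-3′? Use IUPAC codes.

Standard pairs A↔T, G↔C; ambiguity codes pair Y↔R, S↔S, D↔H, V↔B. Complement (TCGHGAGRCCBCAGRHATTASCDBTA), then reverse for 5'→3'.

5'-ATBDCSATTAHRGACBCCRGAGHGCT-3'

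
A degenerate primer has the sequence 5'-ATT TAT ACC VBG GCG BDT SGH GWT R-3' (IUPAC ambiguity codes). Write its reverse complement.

5'-YAWCDCSAHVCGCCVBGGTATAAAT-3'

Standard pairs A↔T, G↔C; ambiguity codes pair R↔Y, W↔W, S↔S, B↔V, D↔H. Complement (TAAATATGGBVCCGCVHASCDCWAY), then reverse for 5'→3'.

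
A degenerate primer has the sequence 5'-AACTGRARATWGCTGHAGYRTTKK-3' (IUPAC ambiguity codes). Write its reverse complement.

5′-MMAAYRCTDCAGCWATYTYCAGTT-3′

Standard pairs A↔T, G↔C; ambiguity codes pair R↔Y, K↔M, W↔W, H↔D. Complement (TTGACYTYTAWCGACDTCRYAAMM), then reverse for 5'→3'.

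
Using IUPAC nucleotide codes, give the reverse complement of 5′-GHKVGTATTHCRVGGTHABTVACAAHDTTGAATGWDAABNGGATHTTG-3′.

Standard pairs A↔T, G↔C; ambiguity codes pair R↔Y, K↔M, W↔W, B↔V, D↔H, N↔N. Complement (CDMBCATAADGYBCCADTVABTGTTDHAACTTACWHTTVNCCTADAAC), then reverse for 5'→3'.

5'-CAADATCCNVTTHWCATTCAAHDTTGTBAVTDACCBYGDAATACBMDC-3'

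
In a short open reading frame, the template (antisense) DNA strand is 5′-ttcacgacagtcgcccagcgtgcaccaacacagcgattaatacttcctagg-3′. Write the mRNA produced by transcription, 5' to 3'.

RNA polymerase reads the template 3'→5' and synthesizes mRNA 5'→3' by base-pairing (A→U, T→A, G↔C). The complement of the template is AAGTGCTGTCAGCGGGTCGCACGTGGTTGTGTCGCTAATTATGAAGGATCC; antiparallel, so 5'→3' the coding strand is CCTAGGAAGTATTAATCGCTGTGTTGGTGCACGCTGGGCGACTGTCGTGAA. Replace T with U for the mRNA.

5'-CCUAGGAAGUAUUAAUCGCUGUGUUGGUGCACGCUGGGCGACUGUCGUGAA-3'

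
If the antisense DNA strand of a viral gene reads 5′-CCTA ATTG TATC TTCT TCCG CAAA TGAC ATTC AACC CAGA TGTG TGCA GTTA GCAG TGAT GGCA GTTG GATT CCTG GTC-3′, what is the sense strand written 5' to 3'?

The coding strand is complementary and antiparallel to the template: take the complement (A↔T, G↔C) and reverse.

5′-GACCAGGAATCCAACTGCCATCACTGCTAACTGCACACATCTGGGTTGAATGTCATTTGCGGAAGAAGATACAATTAGG-3′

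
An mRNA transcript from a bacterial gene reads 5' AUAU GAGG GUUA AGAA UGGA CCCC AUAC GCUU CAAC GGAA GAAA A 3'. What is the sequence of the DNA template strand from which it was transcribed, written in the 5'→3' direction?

5′-TTTTCTTCCGTTGAAGCGTATGGGGTCCATTCTTAACCCTCATAT-3′

Replace U with T to get the coding DNA strand: ATATGAGGGTTAAGAATGGACCCCATACGCTTCAACGGAAGAAAA. The template strand is its reverse complement (complement TATACTCCCAATTCTTACCTGGGGTATGCGAAGTTGCCTTCTTTT, then reverse).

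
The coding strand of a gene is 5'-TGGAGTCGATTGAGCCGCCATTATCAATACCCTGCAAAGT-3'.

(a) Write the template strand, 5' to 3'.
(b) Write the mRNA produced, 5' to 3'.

(a) The template strand is the reverse complement of the coding strand: complement ACCTCAGCTAACTCGGCGGTAATAGTTATGGGACGTTTCA, then reverse.
(b) mRNA matches the coding strand with T→U.

(a) 5'-ACTTTGCAGGGTATTGATAATGGCGGCTCAATCGACTCCA-3'
(b) 5′-UGGAGUCGAUUGAGCCGCCAUUAUCAAUACCCUGCAAAGU-3′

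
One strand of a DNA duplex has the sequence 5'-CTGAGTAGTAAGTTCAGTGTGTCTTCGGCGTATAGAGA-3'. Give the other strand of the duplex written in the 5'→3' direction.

Pairing A↔T and G↔C gives GACTCATCATTCAAGTCACACAGAAGCCGCATATCTCT, running 3'→5'. Reverse for the 5'→3' convention.

5'-TCTCTATACGCCGAAGACACACTGAACTTACTACTCAG-3'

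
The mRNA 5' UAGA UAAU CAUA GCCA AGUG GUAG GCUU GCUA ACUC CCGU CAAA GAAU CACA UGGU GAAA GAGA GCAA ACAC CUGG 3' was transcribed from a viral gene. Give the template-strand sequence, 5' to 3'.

5'-CCAGGTGTTTGCTCTCTTTCACCATGTGATTCTTTGACGGGAGTTAGCAAGCCTACCACTTGGCTATGATTATCTA-3'

Replace U with T to get the coding DNA strand: TAGATAATCATAGCCAAGTGGTAGGCTTGCTAACTCCCGTCAAAGAATCACATGGTGAAAGAGAGCAAACACCTGG. The template strand is its reverse complement (complement ATCTATTAGTATCGGTTCACCATCCGAACGATTGAGGGCAGTTTCTTAGTGTACCACTTTCTCTCGTTTGTGGACC, then reverse).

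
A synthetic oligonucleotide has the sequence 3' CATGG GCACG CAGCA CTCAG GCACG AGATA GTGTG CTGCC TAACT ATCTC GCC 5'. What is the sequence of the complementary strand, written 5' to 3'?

The strand is given 3'→5', so its complement runs 5'→3' in the same left-to-right order: pair each base A↔T, G↔C.

5'-GTACCCGTGCGTCGTGAGTCCGTGCTCTATCACACGACGGATTGATAGAGCGG-3'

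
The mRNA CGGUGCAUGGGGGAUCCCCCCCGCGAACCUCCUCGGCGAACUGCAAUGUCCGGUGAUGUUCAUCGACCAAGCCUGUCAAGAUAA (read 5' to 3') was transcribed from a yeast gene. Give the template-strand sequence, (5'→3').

Replace U with T to get the coding DNA strand: CGGTGCATGGGGGATCCCCCCCGCGAACCTCCTCGGCGAACTGCAATGTCCGGTGATGTTCATCGACCAAGCCTGTCAAGATAA. The template strand is its reverse complement (complement GCCACGTACCCCCTAGGGGGGGCGCTTGGAGGAGCCGCTTGACGTTACAGGCCACTACAAGTAGCTGGTTCGGACAGTTCTATT, then reverse).

5′-TTATCTTGACAGGCTTGGTCGATGAACATCACCGGACATTGCAGTTCGCCGAGGAGGTTCGCGGGGGGGATCCCCCATGCACCG-3′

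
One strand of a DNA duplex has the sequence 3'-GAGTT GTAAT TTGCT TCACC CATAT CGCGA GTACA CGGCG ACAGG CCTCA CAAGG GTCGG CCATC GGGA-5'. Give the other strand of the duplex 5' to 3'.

5′-CTCAACATTAAACGAAGTGGGTATAGCGCTCATGTGCCGCTGTCCGGAGTGTTCCCAGCCGGTAGCCCT-3′

The strand is given 3'→5', so its complement runs 5'→3' in the same left-to-right order: pair each base A↔T, G↔C.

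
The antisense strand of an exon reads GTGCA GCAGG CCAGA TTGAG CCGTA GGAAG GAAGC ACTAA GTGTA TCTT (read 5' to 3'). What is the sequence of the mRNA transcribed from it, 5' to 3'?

The mRNA has the sequence of the coding strand (reverse complement of the template) with T→U. Reverse complement of GTGCAGCAGGCCAGATTGAGCCGTAGGAAGGAAGCACTAAGTGTATCTT is AAGATACACTTAGTGCTTCCTTCCTACGGCTCAATCTGGCCTGCTGCAC; then T→U.

5'-AAGAUACACUUAGUGCUUCCUUCCUACGGCUCAAUCUGGCCUGCUGCAC-3'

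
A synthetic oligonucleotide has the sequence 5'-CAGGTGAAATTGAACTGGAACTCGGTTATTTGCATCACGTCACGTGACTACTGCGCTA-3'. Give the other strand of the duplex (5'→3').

5'-TAGCGCAGTAGTCACGTGACGTGATGCAAATAACCGAGTTCCAGTTCAATTTCACCTG-3'

The complement of CAGGTGAAATTGAACTGGAACTCGGTTATTTGCATCACGTCACGTGACTACTGCGCTA is GTCCACTTTAACTTGACCTTGAGCCAATAAACGTAGTGCAGTGCACTGATGACGCGAT (A↔T, G↔C). DNA strands are antiparallel, so the complementary strand runs 3'→5'; reversing gives the 5'→3' form.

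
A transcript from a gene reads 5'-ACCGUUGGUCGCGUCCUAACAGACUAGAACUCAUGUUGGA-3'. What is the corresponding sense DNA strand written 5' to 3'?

5'-ACCGTTGGTCGCGTCCTAACAGACTAGAACTCATGTTGGA-3'

The coding DNA strand has the same 5'→3' sequence as the mRNA with U replaced by T.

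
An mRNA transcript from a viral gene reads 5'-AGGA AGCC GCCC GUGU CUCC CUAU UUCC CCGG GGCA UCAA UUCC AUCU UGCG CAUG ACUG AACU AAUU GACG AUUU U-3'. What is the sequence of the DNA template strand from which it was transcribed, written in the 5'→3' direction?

Replace U with T to get the coding DNA strand: AGGAAGCCGCCCGTGTCTCCCTATTTCCCCGGGGCATCAATTCCATCTTGCGCATGACTGAACTAATTGACGATTTT. The template strand is its reverse complement (complement TCCTTCGGCGGGCACAGAGGGATAAAGGGGCCCCGTAGTTAAGGTAGAACGCGTACTGACTTGATTAACTGCTAAAA, then reverse).

5′-AAAATCGTCAATTAGTTCAGTCATGCGCAAGATGGAATTGATGCCCCGGGGAAATAGGGAGACACGGGCGGCTTCCT-3′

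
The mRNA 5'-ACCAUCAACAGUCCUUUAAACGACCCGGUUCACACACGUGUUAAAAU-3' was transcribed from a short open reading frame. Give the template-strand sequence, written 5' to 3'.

Replace U with T to get the coding DNA strand: ACCATCAACAGTCCTTTAAACGACCCGGTTCACACACGTGTTAAAAT. The template strand is its reverse complement (complement TGGTAGTTGTCAGGAAATTTGCTGGGCCAAGTGTGTGCACAATTTTA, then reverse).

5'-ATTTTAACACGTGTGTGAACCGGGTCGTTTAAAGGACTGTTGATGGT-3'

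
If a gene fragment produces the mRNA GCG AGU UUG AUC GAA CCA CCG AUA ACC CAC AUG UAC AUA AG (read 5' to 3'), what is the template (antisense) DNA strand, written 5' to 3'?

Replace U with T to get the coding DNA strand: GCGAGTTTGATCGAACCACCGATAACCCACATGTACATAAG. The template strand is its reverse complement (complement CGCTCAAACTAGCTTGGTGGCTATTGGGTGTACATGTATTC, then reverse).

5′-CTTATGTACATGTGGGTTATCGGTGGTTCGATCAAACTCGC-3′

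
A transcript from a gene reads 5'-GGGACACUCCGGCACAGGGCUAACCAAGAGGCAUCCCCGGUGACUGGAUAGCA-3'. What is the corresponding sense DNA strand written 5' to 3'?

The coding DNA strand has the same 5'→3' sequence as the mRNA with U replaced by T.

5′-GGGACACTCCGGCACAGGGCTAACCAAGAGGCATCCCCGGTGACTGGATAGCA-3′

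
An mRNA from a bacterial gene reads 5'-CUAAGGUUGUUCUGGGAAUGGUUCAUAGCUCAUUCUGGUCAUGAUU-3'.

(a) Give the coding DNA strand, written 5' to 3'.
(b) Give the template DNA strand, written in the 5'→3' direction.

(a) 5'-CTAAGGTTGTTCTGGGAATGGTTCATAGCTCATTCTGGTCATGATT-3'
(b) 5'-AATCATGACCAGAATGAGCTATGAACCATTCCCAGAACAACCTTAG-3'

(a) The coding strand matches the mRNA with U→T.
(b) The template strand is the reverse complement of the coding strand.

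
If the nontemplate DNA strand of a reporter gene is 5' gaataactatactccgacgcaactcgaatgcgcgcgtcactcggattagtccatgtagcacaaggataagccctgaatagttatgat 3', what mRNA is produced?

The mRNA is synthesized from the template strand, so it matches the coding strand with T replaced by U.

5'-GAAUAACUAUACUCCGACGCAACUCGAAUGCGCGCGUCACUCGGAUUAGUCCAUGUAGCACAAGGAUAAGCCCUGAAUAGUUAUGAU-3'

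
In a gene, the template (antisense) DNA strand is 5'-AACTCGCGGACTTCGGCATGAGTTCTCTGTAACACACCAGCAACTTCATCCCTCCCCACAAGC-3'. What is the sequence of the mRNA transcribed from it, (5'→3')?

5′-GCUUGUGGGGAGGGAUGAAGUUGCUGGUGUGUUACAGAGAACUCAUGCCGAAGUCCGCGAGUU-3′

RNA polymerase reads the template 3'→5' and synthesizes mRNA 5'→3' by base-pairing (A→U, T→A, G↔C). The complement of the template is TTGAGCGCCTGAAGCCGTACTCAAGAGACATTGTGTGGTCGTTGAAGTAGGGAGGGGTGTTCG; antiparallel, so 5'→3' the coding strand is GCTTGTGGGGAGGGATGAAGTTGCTGGTGTGTTACAGAGAACTCATGCCGAAGTCCGCGAGTT. Replace T with U for the mRNA.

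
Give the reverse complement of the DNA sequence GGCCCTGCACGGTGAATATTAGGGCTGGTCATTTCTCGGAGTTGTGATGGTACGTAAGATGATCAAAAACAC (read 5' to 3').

Reading the sequence 3'→5' and pairing each base (A↔T, G↔C) gives the reverse complement directly.

5'-GTGTTTTTGATCATCTTACGTACCATCACAACTCCGAGAAATGACCAGCCCTAATATTCACCGTGCAGGGCC-3'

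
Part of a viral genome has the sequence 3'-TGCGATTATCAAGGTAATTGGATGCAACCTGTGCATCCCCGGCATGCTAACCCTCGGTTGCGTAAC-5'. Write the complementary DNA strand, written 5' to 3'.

5'-ACGCTAATAGTTCCATTAACCTACGTTGGACACGTAGGGGCCGTACGATTGGGAGCCAACGCATTG-3'

The strand is given 3'→5', so its complement runs 5'→3' in the same left-to-right order: pair each base A↔T, G↔C.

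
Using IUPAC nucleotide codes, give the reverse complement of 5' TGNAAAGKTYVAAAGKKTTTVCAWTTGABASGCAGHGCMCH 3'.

5'-DGKGCDCTGCSTVTCAAWTGBAAAMMCTTTBRAMCTTTNCA-3'

Standard pairs A↔T, G↔C; ambiguity codes pair Y↔R, M↔K, W↔W, S↔S, B↔V, H↔D, N↔N. Complement (ACNTTTCMARBTTTCMMAAABGTWAACTVTSCGTCDCGKGD), then reverse for 5'→3'.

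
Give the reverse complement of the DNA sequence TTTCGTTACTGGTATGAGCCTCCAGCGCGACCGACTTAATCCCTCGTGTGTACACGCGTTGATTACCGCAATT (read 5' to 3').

5'-AATTGCGGTAATCAACGCGTGTACACACGAGGGATTAAGTCGGTCGCGCTGGAGGCTCATACCAGTAACGAAA-3'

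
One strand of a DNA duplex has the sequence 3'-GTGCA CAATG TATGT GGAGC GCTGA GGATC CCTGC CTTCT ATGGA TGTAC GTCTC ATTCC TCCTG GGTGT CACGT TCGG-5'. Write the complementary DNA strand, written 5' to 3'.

The strand is given 3'→5', so its complement runs 5'→3' in the same left-to-right order: pair each base A↔T, G↔C.

5'-CACGTGTTACATACACCTCGCGACTCCTAGGGACGGAAGATACCTACATGCAGAGTAAGGAGGACCCACAGTGCAAGCC-3'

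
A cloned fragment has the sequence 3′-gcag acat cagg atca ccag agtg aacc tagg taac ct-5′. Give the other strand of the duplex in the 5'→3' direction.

The strand is given 3'→5', so its complement runs 5'→3' in the same left-to-right order: pair each base A↔T, G↔C.

5'-CGTCTGTAGTCCTAGTGGTCTCACTTGGATCCATTGGA-3'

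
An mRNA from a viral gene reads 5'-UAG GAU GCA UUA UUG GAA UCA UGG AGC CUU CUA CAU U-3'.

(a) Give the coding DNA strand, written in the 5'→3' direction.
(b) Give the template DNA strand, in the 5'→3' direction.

(a) The coding strand matches the mRNA with U→T.
(b) The template strand is the reverse complement of the coding strand.

(a) 5'-TAGGATGCATTATTGGAATCATGGAGCCTTCTACATT-3'
(b) 5'-AATGTAGAAGGCTCCATGATTCCAATAATGCATCCTA-3'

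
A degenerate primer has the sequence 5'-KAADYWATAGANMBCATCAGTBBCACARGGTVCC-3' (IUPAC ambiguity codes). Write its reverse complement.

Standard pairs A↔T, G↔C; ambiguity codes pair R↔Y, M↔K, W↔W, B↔V, D↔H, N↔N. Complement (MTTHRWTATCTNKVGTAGTCAVVGTGTYCCABGG), then reverse for 5'→3'.

5′-GGBACCYTGTGVVACTGATGVKNTCTATWRHTTM-3′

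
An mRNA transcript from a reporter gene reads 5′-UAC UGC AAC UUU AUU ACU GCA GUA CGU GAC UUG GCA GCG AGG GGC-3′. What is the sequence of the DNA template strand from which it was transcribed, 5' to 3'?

5'-GCCCCTCGCTGCCAAGTCACGTACTGCAGTAATAAAGTTGCAGTA-3'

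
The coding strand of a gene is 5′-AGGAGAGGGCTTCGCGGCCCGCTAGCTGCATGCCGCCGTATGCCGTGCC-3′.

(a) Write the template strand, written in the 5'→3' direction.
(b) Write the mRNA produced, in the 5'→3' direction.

(a) The template strand is the reverse complement of the coding strand: complement TCCTCTCCCGAAGCGCCGGGCGATCGACGTACGGCGGCATACGGCACGG, then reverse.
(b) mRNA matches the coding strand with T→U.

(a) 5'-GGCACGGCATACGGCGGCATGCAGCTAGCGGGCCGCGAAGCCCTCTCCT-3'
(b) 5'-AGGAGAGGGCUUCGCGGCCCGCUAGCUGCAUGCCGCCGUAUGCCGUGCC-3'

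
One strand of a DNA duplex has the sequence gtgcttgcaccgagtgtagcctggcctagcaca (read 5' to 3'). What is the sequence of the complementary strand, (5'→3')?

The complement of GTGCTTGCACCGAGTGTAGCCTGGCCTAGCACA is CACGAACGTGGCTCACATCGGACCGGATCGTGT (A↔T, G↔C). DNA strands are antiparallel, so the complementary strand runs 3'→5'; reversing gives the 5'→3' form.

5′-TGTGCTAGGCCAGGCTACACTCGGTGCAAGCAC-3′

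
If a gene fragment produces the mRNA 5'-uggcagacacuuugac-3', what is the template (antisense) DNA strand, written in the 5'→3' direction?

5'-GTCAAAGTGTCTGCCA-3'

Replace U with T to get the coding DNA strand: TGGCAGACACTTTGAC. The template strand is its reverse complement (complement ACCGTCTGTGAAACTG, then reverse).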